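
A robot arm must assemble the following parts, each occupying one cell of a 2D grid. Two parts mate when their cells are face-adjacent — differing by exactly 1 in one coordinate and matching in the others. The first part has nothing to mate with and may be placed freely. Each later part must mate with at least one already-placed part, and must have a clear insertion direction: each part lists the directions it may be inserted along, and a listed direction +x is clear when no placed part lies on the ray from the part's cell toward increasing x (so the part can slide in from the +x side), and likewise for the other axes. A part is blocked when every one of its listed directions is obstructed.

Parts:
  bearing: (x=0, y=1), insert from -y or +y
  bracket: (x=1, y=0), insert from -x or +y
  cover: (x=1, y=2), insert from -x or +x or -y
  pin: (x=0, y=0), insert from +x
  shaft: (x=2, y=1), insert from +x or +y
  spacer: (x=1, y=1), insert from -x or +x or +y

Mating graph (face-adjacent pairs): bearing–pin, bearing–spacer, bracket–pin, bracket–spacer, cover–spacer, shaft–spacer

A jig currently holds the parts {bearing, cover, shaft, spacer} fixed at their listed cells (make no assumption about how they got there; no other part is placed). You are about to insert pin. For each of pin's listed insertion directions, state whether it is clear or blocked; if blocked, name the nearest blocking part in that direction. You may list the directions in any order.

+x: ray from pin(0, 0) has no placed part ⇒ clear

+x: clear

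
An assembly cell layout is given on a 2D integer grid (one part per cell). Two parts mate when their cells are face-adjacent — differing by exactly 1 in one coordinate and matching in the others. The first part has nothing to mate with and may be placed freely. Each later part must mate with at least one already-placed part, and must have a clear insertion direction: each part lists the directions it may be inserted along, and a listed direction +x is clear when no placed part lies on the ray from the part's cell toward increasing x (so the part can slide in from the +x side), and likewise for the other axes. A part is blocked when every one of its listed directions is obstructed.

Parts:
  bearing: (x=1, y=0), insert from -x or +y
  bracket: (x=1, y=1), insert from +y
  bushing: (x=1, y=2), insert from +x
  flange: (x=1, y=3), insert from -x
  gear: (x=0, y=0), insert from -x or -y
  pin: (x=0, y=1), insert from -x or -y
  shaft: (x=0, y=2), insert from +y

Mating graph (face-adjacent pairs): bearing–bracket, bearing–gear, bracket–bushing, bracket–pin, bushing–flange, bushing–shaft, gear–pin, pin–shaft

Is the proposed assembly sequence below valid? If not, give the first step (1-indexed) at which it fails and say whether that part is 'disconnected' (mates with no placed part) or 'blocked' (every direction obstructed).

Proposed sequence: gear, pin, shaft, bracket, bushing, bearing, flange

1. gear@(0, 0) [-x clear] — {gear}
2. pin@(0, 1) [-x clear] — {gear, pin}
3. shaft@(0, 2) [+y clear] — {gear, pin, shaft}
4. bracket@(1, 1) [+y clear] — {bracket, gear, pin, shaft}
5. bushing@(1, 2) [+x clear] — {bracket, bushing, gear, pin, shaft}
6. bearing@(1, 0) — -x/+y all obstructed ⇒ blocked

Invalid at step 6 (blocked)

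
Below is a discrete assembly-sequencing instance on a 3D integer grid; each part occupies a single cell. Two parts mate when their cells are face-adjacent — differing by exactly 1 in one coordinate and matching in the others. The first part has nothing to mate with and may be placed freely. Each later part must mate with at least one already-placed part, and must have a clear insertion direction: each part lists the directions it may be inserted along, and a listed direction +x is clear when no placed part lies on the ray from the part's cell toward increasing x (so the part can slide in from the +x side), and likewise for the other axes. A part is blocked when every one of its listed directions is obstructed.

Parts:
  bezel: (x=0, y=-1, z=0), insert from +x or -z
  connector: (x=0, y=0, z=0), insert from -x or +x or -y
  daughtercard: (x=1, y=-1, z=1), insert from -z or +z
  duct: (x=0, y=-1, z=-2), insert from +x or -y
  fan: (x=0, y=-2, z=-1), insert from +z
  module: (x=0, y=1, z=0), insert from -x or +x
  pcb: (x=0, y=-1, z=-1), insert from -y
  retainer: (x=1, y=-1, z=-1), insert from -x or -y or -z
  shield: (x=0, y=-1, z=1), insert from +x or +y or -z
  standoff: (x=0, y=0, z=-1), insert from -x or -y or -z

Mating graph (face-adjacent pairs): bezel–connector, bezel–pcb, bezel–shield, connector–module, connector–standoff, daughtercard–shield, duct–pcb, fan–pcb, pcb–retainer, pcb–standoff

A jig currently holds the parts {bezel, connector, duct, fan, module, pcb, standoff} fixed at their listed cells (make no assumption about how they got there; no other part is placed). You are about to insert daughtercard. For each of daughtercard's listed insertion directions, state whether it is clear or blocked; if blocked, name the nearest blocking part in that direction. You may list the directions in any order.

+z: clear; -z: clear

-z: ray from daughtercard(1, -1, 1) has no placed part ⇒ clear
+z: ray from daughtercard(1, -1, 1) has no placed part ⇒ clear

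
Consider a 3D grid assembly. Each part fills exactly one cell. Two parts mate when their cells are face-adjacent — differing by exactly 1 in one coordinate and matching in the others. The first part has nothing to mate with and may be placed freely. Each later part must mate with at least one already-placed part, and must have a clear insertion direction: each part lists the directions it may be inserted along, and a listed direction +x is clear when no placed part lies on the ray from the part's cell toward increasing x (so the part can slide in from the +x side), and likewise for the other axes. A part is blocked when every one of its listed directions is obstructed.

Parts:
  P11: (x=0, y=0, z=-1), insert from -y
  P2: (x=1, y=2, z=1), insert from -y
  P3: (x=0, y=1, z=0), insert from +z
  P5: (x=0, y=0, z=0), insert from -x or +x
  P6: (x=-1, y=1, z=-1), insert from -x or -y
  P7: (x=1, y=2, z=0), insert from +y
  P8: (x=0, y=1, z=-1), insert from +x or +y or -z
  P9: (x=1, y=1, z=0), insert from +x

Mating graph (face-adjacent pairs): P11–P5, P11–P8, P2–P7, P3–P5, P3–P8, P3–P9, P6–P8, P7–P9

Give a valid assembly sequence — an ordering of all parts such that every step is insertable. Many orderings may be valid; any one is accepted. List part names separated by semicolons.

P7; P9; P3; P5; P2; P11; P8; P6

1. P7@(1, 2, 0) [+y clear] — {P7}
2. P9@(1, 1, 0) [+x clear] — {P7, P9}
3. P3@(0, 1, 0) [+z clear] — {P3, P7, P9}
4. P5@(0, 0, 0) [-x clear] — {P3, P5, P7, P9}
5. P2@(1, 2, 1) [-y clear] — {P2, P3, P5, P7, P9}
6. P11@(0, 0, -1) [-y clear] — {P11, P2, P3, P5, P7, P9}
7. P8@(0, 1, -1) [+x clear] — {P11, P2, P3, P5, P7, P8, P9}
8. P6@(-1, 1, -1) [-x clear] — {P11, P2, P3, P5, P6, P7, P8, P9}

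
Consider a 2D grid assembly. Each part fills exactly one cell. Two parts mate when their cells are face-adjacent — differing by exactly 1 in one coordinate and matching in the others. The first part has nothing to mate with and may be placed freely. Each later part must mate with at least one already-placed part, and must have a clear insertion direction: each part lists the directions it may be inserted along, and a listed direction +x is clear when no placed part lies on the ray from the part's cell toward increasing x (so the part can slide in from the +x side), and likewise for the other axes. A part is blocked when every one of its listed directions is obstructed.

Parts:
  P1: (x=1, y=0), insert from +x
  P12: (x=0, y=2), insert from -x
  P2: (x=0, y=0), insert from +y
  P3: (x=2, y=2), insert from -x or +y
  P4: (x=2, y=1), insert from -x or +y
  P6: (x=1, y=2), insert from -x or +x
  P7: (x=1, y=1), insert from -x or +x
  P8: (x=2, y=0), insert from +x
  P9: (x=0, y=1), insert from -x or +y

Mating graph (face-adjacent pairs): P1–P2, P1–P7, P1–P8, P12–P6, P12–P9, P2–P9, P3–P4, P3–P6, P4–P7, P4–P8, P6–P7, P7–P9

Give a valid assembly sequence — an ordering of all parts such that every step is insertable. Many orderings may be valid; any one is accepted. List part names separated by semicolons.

1. P2@(0, 0) [+y clear] — {P2}
2. P1@(1, 0) [+x clear] — {P1, P2}
3. P7@(1, 1) [-x clear] — {P1, P2, P7}
4. P4@(2, 1) [+y clear] — {P1, P2, P4, P7}
5. P6@(1, 2) [-x clear] — {P1, P2, P4, P6, P7}
6. P12@(0, 2) [-x clear] — {P1, P12, P2, P4, P6, P7}
7. P8@(2, 0) [+x clear] — {P1, P12, P2, P4, P6, P7, P8}
8. P3@(2, 2) [+y clear] — {P1, P12, P2, P3, P4, P6, P7, P8}
9. P9@(0, 1) [-x clear] — {P1, P12, P2, P3, P4, P6, P7, P8, P9}

P2; P1; P7; P4; P6; P12; P8; P3; P9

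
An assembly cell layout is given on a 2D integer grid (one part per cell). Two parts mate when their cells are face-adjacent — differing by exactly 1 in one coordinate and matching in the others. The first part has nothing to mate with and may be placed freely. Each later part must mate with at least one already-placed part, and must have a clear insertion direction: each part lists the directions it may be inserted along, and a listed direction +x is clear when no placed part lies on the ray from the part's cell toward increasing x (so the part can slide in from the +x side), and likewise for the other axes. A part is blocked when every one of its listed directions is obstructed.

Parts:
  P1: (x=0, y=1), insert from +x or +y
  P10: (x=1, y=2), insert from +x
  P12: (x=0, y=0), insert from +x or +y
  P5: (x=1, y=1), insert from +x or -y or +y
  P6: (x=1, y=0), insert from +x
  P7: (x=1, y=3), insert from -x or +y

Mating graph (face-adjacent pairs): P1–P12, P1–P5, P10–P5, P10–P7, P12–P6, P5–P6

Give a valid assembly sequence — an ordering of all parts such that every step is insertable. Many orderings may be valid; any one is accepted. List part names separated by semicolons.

P12; P1; P5; P10; P7; P6

1. P12@(0, 0) [+x clear] — {P12}
2. P1@(0, 1) [+x clear] — {P1, P12}
3. P5@(1, 1) [+x clear] — {P1, P12, P5}
4. P10@(1, 2) [+x clear] — {P1, P10, P12, P5}
5. P7@(1, 3) [-x clear] — {P1, P10, P12, P5, P7}
6. P6@(1, 0) [+x clear] — {P1, P10, P12, P5, P6, P7}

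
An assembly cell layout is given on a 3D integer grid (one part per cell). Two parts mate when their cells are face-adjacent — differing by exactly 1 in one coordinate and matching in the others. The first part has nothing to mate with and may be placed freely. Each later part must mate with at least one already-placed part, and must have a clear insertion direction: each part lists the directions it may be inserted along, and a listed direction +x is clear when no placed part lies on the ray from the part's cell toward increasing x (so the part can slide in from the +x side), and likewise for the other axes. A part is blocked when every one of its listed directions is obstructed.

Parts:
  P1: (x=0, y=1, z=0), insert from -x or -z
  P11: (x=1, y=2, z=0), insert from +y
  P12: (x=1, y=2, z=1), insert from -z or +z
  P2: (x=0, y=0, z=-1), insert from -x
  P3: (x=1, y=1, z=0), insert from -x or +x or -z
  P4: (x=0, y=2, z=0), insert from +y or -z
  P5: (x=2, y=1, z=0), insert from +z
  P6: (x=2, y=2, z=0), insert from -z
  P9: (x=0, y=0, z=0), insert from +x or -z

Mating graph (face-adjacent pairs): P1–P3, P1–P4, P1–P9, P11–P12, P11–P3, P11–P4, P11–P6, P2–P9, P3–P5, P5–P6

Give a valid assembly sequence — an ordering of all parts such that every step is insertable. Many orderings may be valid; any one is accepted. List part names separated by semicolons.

P5; P3; P11; P12; P4; P1; P9; P2; P6

1. P5@(2, 1, 0) [+z clear] — {P5}
2. P3@(1, 1, 0) [-x clear] — {P3, P5}
3. P11@(1, 2, 0) [+y clear] — {P11, P3, P5}
4. P12@(1, 2, 1) [+z clear] — {P11, P12, P3, P5}
5. P4@(0, 2, 0) [+y clear] — {P11, P12, P3, P4, P5}
6. P1@(0, 1, 0) [-x clear] — {P1, P11, P12, P3, P4, P5}
7. P9@(0, 0, 0) [+x clear] — {P1, P11, P12, P3, P4, P5, P9}
8. P2@(0, 0, -1) [-x clear] — {P1, P11, P12, P2, P3, P4, P5, P9}
9. P6@(2, 2, 0) [-z clear] — {P1, P11, P12, P2, P3, P4, P5, P6, P9}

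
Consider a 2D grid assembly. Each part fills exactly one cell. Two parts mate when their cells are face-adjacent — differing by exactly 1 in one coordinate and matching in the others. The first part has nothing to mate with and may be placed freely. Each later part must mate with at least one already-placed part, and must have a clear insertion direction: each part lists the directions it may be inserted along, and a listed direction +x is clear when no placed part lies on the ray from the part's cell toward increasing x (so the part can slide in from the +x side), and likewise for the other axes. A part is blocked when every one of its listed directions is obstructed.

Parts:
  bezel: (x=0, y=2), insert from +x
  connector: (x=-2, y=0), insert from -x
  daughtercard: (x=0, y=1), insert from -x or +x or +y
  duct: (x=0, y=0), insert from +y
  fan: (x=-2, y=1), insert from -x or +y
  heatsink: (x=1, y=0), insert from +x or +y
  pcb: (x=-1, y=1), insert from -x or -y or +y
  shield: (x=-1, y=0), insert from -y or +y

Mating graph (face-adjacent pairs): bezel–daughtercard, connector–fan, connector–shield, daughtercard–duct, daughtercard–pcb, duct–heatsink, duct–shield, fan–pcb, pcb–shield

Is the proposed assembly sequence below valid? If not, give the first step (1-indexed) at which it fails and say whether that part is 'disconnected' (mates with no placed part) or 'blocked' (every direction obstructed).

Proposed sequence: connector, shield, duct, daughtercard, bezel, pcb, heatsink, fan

Valid

1. connector@(-2, 0) [-x clear] — {connector}
2. shield@(-1, 0) [-y clear] — {connector, shield}
3. duct@(0, 0) [+y clear] — {connector, duct, shield}
4. daughtercard@(0, 1) [-x clear] — {connector, daughtercard, duct, shield}
5. bezel@(0, 2) [+x clear] — {bezel, connector, daughtercard, duct, shield}
6. pcb@(-1, 1) [-x clear] — {bezel, connector, daughtercard, duct, pcb, shield}
7. heatsink@(1, 0) [+x clear] — {bezel, connector, daughtercard, duct, heatsink, pcb, shield}
8. fan@(-2, 1) [-x clear] — {bezel, connector, daughtercard, duct, fan, heatsink, pcb, shield}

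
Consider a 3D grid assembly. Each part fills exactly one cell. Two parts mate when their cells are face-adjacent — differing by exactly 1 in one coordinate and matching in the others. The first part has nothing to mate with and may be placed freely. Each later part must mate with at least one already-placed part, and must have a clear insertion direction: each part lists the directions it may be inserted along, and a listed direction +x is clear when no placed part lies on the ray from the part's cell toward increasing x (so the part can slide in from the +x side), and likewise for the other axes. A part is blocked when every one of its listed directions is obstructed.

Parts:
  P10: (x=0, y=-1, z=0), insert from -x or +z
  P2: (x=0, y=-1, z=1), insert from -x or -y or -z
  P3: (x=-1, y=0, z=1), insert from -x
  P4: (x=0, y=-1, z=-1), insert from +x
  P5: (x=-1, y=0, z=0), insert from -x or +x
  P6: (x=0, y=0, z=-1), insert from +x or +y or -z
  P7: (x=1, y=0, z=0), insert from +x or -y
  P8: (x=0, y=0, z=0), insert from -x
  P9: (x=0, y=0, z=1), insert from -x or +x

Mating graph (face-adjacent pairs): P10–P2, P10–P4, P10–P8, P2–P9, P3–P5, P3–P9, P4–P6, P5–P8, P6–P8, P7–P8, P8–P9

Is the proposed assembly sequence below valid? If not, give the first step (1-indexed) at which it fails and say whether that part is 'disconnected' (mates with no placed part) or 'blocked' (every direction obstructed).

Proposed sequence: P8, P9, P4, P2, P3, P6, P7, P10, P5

1. P8@(0, 0, 0) [-x clear] — {P8}
2. P9@(0, 0, 1) [-x clear] — {P8, P9}
3. P4@(0, -1, -1) — no placed neighbour ⇒ disconnected

Invalid at step 3 (disconnected)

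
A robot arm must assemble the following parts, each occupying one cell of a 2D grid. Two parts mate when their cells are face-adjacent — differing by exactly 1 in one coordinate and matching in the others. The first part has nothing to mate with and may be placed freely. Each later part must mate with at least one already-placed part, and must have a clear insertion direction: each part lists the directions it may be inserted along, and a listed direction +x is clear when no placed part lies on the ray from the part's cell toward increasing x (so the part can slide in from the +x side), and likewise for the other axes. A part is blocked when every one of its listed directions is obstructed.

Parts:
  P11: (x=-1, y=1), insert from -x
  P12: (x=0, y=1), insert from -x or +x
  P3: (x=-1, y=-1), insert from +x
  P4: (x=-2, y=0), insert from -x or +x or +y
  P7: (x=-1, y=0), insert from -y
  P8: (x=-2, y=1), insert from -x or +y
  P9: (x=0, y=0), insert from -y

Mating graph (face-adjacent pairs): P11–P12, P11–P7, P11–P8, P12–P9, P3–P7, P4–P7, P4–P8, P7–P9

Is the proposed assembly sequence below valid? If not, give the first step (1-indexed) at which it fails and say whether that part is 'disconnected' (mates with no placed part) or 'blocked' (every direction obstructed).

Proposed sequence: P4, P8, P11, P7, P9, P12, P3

Invalid at step 3 (blocked)

1. P4@(-2, 0) [-x clear] — {P4}
2. P8@(-2, 1) [-x clear] — {P4, P8}
3. P11@(-1, 1) — -x all obstructed ⇒ blocked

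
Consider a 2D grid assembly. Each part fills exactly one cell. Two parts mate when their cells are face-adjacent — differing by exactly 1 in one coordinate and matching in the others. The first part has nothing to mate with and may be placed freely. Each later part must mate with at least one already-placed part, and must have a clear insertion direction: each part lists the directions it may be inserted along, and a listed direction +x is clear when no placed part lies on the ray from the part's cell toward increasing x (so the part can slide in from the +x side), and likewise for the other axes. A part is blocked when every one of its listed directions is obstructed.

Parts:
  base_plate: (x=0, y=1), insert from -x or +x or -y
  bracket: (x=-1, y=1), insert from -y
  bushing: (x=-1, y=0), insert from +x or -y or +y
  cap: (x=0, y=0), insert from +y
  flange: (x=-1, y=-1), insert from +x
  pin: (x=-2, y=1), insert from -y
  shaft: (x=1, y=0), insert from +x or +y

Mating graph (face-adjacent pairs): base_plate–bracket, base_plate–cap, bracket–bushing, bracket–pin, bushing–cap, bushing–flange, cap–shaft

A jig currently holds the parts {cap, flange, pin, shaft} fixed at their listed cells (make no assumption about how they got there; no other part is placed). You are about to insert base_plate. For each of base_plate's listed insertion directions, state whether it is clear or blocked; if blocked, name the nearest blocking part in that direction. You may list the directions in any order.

+x: clear; -x: blocked by pin; -y: blocked by cap

-x: nearest on ray is pin@(-2, 1) ⇒ blocked
+x: ray from base_plate(0, 1) has no placed part ⇒ clear
-y: nearest on ray is cap@(0, 0) ⇒ blocked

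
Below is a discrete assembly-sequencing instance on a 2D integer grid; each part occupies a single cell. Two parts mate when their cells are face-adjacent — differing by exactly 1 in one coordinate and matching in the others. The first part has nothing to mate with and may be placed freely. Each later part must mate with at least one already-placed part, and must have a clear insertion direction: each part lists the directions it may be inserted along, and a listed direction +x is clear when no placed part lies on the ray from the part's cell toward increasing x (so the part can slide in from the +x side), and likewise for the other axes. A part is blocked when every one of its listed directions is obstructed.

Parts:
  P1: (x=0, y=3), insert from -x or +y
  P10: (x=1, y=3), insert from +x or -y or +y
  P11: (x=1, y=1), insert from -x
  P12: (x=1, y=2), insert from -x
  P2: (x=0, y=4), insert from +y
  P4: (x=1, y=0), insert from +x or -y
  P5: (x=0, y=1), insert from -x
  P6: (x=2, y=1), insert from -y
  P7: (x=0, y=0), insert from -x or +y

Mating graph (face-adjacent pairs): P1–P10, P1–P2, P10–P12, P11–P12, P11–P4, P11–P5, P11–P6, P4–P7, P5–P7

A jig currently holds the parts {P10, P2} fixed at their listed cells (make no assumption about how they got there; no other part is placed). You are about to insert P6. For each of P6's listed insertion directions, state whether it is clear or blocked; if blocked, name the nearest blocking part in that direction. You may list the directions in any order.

-y: ray from P6(2, 1) has no placed part ⇒ clear

-y: clear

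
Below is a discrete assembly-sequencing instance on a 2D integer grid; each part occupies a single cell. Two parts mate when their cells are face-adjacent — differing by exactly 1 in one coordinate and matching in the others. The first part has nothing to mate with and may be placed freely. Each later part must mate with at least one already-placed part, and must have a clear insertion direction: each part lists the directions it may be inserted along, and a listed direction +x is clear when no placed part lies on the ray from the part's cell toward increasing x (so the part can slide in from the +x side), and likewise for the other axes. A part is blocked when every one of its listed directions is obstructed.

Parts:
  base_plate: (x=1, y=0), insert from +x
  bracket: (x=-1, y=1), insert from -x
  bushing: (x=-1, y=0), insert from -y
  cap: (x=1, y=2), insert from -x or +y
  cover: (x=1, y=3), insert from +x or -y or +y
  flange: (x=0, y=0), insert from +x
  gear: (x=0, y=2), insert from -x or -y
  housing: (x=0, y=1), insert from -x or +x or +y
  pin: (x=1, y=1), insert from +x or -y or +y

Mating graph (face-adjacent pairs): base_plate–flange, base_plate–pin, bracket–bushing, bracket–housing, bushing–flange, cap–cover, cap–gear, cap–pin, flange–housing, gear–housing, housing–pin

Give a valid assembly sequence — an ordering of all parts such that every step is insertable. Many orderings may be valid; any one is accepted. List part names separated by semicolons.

gear; cap; pin; cover; housing; bracket; bushing; flange; base_plate

1. gear@(0, 2) [-x clear] — {gear}
2. cap@(1, 2) [+y clear] — {cap, gear}
3. pin@(1, 1) [+x clear] — {cap, gear, pin}
4. cover@(1, 3) [+x clear] — {cap, cover, gear, pin}
5. housing@(0, 1) [-x clear] — {cap, cover, gear, housing, pin}
6. bracket@(-1, 1) [-x clear] — {bracket, cap, cover, gear, housing, pin}
7. bushing@(-1, 0) [-y clear] — {bracket, bushing, cap, cover, gear, housing, pin}
8. flange@(0, 0) [+x clear] — {bracket, bushing, cap, cover, flange, gear, housing, pin}
9. base_plate@(1, 0) [+x clear] — {base_plate, bracket, bushing, cap, cover, flange, gear, housing, pin}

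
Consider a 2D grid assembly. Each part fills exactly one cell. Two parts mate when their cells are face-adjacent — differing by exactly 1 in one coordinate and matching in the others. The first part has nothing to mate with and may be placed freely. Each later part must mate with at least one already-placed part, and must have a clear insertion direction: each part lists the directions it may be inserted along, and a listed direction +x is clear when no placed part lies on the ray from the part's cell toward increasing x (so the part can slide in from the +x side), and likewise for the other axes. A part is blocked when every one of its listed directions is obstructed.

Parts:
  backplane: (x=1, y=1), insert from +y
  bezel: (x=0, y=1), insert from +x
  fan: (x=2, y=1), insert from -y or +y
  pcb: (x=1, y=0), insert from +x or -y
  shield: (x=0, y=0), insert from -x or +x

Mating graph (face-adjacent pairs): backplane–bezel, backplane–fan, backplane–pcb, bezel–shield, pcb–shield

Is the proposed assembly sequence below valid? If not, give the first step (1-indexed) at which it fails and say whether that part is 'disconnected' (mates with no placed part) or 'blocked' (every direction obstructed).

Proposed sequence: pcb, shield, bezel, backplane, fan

Valid

1. pcb@(1, 0) [+x clear] — {pcb}
2. shield@(0, 0) [-x clear] — {pcb, shield}
3. bezel@(0, 1) [+x clear] — {bezel, pcb, shield}
4. backplane@(1, 1) [+y clear] — {backplane, bezel, pcb, shield}
5. fan@(2, 1) [-y clear] — {backplane, bezel, fan, pcb, shield}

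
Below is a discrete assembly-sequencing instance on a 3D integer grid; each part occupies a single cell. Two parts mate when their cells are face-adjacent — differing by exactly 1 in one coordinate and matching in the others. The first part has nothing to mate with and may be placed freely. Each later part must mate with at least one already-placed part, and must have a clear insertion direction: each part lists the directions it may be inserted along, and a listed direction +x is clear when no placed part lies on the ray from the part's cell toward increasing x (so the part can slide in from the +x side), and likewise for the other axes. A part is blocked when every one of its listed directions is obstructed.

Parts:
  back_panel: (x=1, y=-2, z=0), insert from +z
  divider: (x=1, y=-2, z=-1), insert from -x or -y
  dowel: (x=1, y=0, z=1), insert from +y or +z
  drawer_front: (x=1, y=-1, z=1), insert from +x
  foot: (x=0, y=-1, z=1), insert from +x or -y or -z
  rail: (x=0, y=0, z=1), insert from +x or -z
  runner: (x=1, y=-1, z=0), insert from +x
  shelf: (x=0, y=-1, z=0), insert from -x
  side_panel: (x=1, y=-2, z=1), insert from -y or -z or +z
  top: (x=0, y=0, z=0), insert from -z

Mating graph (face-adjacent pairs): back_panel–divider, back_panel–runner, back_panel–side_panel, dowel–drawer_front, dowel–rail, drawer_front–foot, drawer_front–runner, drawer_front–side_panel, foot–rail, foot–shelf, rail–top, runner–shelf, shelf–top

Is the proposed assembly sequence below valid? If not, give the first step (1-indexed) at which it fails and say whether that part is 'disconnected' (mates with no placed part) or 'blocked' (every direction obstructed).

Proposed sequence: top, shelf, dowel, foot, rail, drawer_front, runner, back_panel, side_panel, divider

Invalid at step 3 (disconnected)

1. top@(0, 0, 0) [-z clear] — {top}
2. shelf@(0, -1, 0) [-x clear] — {shelf, top}
3. dowel@(1, 0, 1) — no placed neighbour ⇒ disconnected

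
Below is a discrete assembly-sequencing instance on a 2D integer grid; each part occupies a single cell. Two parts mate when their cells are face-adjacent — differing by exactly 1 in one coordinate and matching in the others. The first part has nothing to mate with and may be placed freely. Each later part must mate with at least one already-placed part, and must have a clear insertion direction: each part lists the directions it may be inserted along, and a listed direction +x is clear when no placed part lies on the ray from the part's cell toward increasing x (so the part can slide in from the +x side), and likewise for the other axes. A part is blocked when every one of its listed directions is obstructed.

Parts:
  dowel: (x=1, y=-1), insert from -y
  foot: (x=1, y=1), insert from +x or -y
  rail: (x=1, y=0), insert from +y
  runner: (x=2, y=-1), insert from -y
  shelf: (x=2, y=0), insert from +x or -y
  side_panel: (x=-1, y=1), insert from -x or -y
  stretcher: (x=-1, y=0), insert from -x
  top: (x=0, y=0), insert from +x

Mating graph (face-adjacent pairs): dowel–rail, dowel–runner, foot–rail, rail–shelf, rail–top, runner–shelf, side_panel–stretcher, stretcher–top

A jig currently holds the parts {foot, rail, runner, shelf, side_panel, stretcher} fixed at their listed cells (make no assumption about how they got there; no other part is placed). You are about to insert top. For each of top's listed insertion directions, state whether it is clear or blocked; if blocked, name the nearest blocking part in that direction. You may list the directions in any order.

+x: blocked by rail

+x: nearest on ray is rail@(1, 0) ⇒ blocked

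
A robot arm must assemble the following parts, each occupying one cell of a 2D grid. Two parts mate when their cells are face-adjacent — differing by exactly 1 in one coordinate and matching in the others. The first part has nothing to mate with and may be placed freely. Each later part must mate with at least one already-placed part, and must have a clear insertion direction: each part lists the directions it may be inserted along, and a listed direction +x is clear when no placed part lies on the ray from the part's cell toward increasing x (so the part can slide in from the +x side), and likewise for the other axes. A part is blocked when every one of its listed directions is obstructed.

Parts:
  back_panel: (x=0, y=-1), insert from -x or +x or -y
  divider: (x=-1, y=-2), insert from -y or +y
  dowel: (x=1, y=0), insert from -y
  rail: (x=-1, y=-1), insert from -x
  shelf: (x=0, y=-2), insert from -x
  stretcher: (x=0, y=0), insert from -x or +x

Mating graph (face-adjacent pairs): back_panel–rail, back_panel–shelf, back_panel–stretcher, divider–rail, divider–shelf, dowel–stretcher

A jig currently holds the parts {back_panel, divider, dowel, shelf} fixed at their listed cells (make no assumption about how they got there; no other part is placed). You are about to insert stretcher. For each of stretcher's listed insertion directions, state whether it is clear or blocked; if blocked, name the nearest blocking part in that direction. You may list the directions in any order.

+x: blocked by dowel; -x: clear

-x: ray from stretcher(0, 0) has no placed part ⇒ clear
+x: nearest on ray is dowel@(1, 0) ⇒ blocked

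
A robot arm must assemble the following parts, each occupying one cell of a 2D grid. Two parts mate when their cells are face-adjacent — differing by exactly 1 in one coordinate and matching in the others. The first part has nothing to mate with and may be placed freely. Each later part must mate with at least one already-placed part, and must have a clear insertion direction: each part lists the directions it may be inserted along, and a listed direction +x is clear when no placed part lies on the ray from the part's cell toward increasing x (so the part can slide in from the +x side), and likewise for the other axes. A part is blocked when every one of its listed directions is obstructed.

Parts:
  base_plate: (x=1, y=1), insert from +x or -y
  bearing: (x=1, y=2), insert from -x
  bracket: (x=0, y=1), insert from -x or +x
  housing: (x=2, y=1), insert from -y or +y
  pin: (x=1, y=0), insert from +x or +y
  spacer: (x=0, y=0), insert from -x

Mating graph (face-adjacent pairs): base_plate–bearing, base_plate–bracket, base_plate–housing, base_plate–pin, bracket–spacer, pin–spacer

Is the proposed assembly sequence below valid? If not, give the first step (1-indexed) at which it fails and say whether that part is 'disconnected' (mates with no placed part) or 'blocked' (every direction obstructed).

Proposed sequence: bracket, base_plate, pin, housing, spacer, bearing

1. bracket@(0, 1) [-x clear] — {bracket}
2. base_plate@(1, 1) [+x clear] — {base_plate, bracket}
3. pin@(1, 0) [+x clear] — {base_plate, bracket, pin}
4. housing@(2, 1) [-y clear] — {base_plate, bracket, housing, pin}
5. spacer@(0, 0) [-x clear] — {base_plate, bracket, housing, pin, spacer}
6. bearing@(1, 2) [-x clear] — {base_plate, bearing, bracket, housing, pin, spacer}

Valid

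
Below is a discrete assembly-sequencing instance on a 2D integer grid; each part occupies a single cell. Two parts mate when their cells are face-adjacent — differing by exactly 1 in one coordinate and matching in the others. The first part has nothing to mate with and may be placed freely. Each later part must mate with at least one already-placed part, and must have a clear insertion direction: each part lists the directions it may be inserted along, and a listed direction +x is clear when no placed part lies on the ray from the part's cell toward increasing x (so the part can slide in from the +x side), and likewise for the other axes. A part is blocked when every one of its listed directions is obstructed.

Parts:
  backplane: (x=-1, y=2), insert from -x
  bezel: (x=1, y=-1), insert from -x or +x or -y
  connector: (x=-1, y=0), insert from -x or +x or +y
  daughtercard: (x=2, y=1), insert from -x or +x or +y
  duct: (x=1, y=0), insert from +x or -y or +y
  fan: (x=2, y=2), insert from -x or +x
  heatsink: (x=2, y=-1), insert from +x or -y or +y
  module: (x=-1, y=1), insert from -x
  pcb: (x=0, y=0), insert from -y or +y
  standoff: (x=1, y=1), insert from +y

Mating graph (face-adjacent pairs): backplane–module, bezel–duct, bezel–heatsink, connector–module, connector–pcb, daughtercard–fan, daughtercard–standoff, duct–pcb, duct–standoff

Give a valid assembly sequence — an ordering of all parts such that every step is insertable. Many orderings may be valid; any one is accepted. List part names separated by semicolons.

1. duct@(1, 0) [+x clear] — {duct}
2. bezel@(1, -1) [-x clear] — {bezel, duct}
3. pcb@(0, 0) [-y clear] — {bezel, duct, pcb}
4. heatsink@(2, -1) [+x clear] — {bezel, duct, heatsink, pcb}
5. connector@(-1, 0) [-x clear] — {bezel, connector, duct, heatsink, pcb}
6. module@(-1, 1) [-x clear] — {bezel, connector, duct, heatsink, module, pcb}
7. backplane@(-1, 2) [-x clear] — {backplane, bezel, connector, duct, heatsink, module, pcb}
8. standoff@(1, 1) [+y clear] — {backplane, bezel, connector, duct, heatsink, module, pcb, standoff}
9. daughtercard@(2, 1) [+x clear] — {backplane, bezel, connector, daughtercard, duct, heatsink, module, pcb, standoff}
10. fan@(2, 2) [+x clear] — {backplane, bezel, connector, daughtercard, duct, fan, heatsink, module, pcb, standoff}

duct; bezel; pcb; heatsink; connector; module; backplane; standoff; daughtercard; fan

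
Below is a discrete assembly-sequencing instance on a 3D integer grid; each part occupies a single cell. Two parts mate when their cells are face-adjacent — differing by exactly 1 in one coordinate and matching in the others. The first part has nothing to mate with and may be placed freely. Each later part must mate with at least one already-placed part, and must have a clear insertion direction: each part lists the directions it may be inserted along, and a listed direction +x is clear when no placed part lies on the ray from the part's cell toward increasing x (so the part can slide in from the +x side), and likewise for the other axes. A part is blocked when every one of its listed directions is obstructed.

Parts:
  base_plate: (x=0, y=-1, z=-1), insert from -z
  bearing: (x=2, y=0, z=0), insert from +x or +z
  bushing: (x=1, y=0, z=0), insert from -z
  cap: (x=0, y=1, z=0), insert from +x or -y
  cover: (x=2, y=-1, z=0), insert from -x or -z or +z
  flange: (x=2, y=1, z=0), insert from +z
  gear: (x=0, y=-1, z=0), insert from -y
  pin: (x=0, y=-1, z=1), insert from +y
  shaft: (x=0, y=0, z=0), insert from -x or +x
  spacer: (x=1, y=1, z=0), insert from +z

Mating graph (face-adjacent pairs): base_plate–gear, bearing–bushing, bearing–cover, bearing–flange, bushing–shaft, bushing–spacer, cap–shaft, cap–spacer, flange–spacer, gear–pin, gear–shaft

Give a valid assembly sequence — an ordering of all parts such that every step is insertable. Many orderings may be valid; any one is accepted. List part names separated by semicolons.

1. base_plate@(0, -1, -1) [-z clear] — {base_plate}
2. gear@(0, -1, 0) [-y clear] — {base_plate, gear}
3. shaft@(0, 0, 0) [-x clear] — {base_plate, gear, shaft}
4. bushing@(1, 0, 0) [-z clear] — {base_plate, bushing, gear, shaft}
5. bearing@(2, 0, 0) [+x clear] — {base_plate, bearing, bushing, gear, shaft}
6. cover@(2, -1, 0) [-z clear] — {base_plate, bearing, bushing, cover, gear, shaft}
7. cap@(0, 1, 0) [+x clear] — {base_plate, bearing, bushing, cap, cover, gear, shaft}
8. flange@(2, 1, 0) [+z clear] — {base_plate, bearing, bushing, cap, cover, flange, gear, shaft}
9. pin@(0, -1, 1) [+y clear] — {base_plate, bearing, bushing, cap, cover, flange, gear, pin, shaft}
10. spacer@(1, 1, 0) [+z clear] — {base_plate, bearing, bushing, cap, cover, flange, gear, pin, shaft, spacer}

base_plate; gear; shaft; bushing; bearing; cover; cap; flange; pin; spacer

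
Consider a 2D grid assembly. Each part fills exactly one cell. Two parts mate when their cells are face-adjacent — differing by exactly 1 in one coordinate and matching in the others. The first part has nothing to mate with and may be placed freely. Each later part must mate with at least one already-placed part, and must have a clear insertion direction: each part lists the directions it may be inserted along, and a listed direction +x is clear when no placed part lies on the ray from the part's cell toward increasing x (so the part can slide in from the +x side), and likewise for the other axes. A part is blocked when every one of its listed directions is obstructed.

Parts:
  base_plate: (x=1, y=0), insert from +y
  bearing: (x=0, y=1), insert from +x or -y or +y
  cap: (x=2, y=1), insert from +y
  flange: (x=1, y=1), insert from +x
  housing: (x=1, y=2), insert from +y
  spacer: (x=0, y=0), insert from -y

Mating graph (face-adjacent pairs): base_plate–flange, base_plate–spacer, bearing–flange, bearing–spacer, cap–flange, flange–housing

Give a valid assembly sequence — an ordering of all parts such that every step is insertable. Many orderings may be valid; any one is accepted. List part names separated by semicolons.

1. bearing@(0, 1) [+x clear] — {bearing}
2. spacer@(0, 0) [-y clear] — {bearing, spacer}
3. base_plate@(1, 0) [+y clear] — {base_plate, bearing, spacer}
4. flange@(1, 1) [+x clear] — {base_plate, bearing, flange, spacer}
5. housing@(1, 2) [+y clear] — {base_plate, bearing, flange, housing, spacer}
6. cap@(2, 1) [+y clear] — {base_plate, bearing, cap, flange, housing, spacer}

bearing; spacer; base_plate; flange; housing; cap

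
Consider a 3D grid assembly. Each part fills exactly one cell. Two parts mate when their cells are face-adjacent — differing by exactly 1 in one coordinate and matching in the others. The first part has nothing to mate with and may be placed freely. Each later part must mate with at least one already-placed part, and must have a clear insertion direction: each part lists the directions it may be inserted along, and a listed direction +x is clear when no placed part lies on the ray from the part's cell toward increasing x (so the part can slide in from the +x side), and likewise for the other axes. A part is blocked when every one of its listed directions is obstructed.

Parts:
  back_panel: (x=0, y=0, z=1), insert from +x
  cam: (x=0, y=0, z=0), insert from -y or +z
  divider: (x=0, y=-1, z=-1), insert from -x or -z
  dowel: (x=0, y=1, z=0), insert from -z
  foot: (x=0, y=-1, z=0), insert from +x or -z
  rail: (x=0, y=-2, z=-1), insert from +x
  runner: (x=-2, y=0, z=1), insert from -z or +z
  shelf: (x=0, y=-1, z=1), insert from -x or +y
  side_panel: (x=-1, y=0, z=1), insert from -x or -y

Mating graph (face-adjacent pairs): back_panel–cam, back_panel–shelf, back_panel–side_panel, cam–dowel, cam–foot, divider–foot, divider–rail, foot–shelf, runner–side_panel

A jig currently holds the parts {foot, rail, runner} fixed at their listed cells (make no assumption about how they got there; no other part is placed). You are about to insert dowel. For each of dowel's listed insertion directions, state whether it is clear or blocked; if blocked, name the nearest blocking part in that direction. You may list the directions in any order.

-z: clear

-z: ray from dowel(0, 1, 0) has no placed part ⇒ clear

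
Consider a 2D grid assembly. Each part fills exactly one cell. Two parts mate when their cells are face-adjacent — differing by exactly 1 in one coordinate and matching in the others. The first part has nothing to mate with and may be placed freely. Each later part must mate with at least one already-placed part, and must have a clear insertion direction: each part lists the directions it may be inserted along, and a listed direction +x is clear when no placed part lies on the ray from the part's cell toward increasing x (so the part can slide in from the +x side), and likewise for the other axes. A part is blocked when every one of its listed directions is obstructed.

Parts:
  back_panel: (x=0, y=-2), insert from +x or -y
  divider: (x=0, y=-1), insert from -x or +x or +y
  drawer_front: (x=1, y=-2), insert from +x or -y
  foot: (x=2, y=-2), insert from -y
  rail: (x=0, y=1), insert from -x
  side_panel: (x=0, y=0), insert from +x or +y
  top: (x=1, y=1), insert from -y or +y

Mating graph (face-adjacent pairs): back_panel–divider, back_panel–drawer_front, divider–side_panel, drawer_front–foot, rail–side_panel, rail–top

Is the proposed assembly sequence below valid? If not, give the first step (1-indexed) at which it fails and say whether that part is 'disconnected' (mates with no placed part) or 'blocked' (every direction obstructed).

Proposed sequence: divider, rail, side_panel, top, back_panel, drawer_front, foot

Invalid at step 2 (disconnected)

1. divider@(0, -1) [-x clear] — {divider}
2. rail@(0, 1) — no placed neighbour ⇒ disconnected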